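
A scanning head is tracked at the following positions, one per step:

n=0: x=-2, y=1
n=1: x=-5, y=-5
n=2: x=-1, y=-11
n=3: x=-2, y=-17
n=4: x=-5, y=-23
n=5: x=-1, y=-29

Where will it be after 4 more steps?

The x coordinate repeats the cycle [-2, -5, -1] with period 3; step 9 mod 3 = 0, giving -2.
The y coordinate changes by -6 each step, so at step 9 it is 1 + 9·(-6) = -53.

x=-2, y=-53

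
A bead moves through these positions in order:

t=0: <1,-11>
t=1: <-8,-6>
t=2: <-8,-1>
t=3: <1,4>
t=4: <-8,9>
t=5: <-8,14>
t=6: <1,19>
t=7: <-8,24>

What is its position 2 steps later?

<1,34>

The first coordinate repeats the cycle [1, -8, -8] with period 3; step 9 mod 3 = 0, giving 1.
The second coordinate changes by +5 each step, so at step 9 it is -11 + 9·(5) = 34.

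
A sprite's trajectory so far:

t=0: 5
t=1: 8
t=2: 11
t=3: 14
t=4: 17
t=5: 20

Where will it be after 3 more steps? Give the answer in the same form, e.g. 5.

29

The position changes by +3 every step.
step 6: 20 + 3 → 23
step 7: 23 + 3 → 26
step 8: 26 + 3 → 29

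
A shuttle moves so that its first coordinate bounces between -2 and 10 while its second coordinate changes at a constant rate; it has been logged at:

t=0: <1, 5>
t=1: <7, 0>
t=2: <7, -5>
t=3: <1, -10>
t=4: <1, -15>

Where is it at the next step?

The first coordinate travels 6 per step and bounces off the walls at -2 and 10.
  step 5: 1 → 7
The second coordinate changes by -5 each step: at step 5 it is -20.

<7, -20>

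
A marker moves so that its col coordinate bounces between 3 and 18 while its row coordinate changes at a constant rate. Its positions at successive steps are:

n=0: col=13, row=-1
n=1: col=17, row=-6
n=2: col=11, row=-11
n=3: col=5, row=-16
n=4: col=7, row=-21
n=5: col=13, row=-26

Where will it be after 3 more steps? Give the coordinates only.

The col coordinate travels 6 per step and bounces off the walls at 3 and 18.
  step 6: 13 → 17
  step 7: 17 → 11
  step 8: 11 → 5
The row coordinate changes by -5 each step: at step 8 it is -41.

col=5, row=-41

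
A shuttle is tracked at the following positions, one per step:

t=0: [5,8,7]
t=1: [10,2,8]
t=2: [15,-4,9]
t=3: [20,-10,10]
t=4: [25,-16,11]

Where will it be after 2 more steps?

The position changes by [+5,-6,+1] every step.
step 5: [25,-16,11] + [+5,-6,+1] → [30,-22,12]
step 6: [30,-22,12] + [+5,-6,+1] → [35,-28,13]

[35,-28,13]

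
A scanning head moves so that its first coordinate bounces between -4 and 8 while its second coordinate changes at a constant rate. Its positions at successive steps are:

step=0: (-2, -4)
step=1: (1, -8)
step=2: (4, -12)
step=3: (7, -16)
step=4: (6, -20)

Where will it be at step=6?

The first coordinate travels 3 per step and bounces off the walls at -4 and 8.
  step 5: 6 → 3
  step 6: 3 → 0
The second coordinate changes by -4 each step: at step 6 it is -28.

(0, -28)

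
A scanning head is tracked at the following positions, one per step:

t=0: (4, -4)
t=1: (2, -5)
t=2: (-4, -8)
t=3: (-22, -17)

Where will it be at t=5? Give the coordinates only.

(-238, -125)

Consecutive displacements (-2, -1), (-6, -3), (-18, -9) scale by a factor of 3 each step.
step 4: (-22, -17) + (-54, -27) → (-76, -44)
step 5: (-76, -44) + (-162, -81) → (-238, -125)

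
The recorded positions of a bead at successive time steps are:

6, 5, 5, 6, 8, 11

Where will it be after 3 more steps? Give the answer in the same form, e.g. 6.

Successive displacements: -1, +0, +1, +2, +3 — each changes by +1.
step 6: 11 + 4 → 15
step 7: 15 + 5 → 20
step 8: 20 + 6 → 26

26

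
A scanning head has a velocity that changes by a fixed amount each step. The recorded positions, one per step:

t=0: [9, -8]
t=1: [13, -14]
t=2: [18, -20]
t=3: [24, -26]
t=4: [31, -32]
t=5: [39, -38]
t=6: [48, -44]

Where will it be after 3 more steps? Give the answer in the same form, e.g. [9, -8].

Successive displacements: [+4, -6], [+5, -6], [+6, -6], [+7, -6], [+8, -6], [+9, -6] — each changes by [+1, +0].
step 7: [48, -44] + [+10, -6] → [58, -50]
step 8: [58, -50] + [+11, -6] → [69, -56]
step 9: [69, -56] + [+12, -6] → [81, -62]

[81, -62]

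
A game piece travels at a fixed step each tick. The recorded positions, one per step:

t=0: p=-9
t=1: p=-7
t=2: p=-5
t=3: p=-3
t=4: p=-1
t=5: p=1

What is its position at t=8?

Constant displacement of +2 per step.
step 6: 1 + 2 → p=3
step 7: 3 + 2 → p=5
step 8: 5 + 2 → p=7

p=7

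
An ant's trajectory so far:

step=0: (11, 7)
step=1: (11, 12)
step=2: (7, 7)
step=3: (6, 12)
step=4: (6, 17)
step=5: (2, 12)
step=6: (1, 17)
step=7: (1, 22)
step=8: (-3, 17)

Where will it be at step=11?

(-8, 22)

Differencing gives (+0, +5), (-4, -5), (-1, +5), (+0, +5), (-4, -5), (-1, +5), (+0, +5), (-4, -5). This is the pattern (+0, +5), (-4, -5), (-1, +5) repeated.
step 9: apply (-1, +5) → (-4, 22)
step 10: apply (+0, +5) → (-4, 27)
step 11: apply (-4, -5) → (-8, 22)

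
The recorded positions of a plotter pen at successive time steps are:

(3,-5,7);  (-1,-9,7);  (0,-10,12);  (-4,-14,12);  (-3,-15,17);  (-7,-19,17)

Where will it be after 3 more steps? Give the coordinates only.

(-9,-25,27)

Step-to-step displacements: (-4,-4,+0), (+1,-1,+5), (-4,-4,+0), (+1,-1,+5), (-4,-4,+0) — a repeating cycle of length 2.
step 6: apply (+1,-1,+5) → (-6,-20,22)
step 7: apply (-4,-4,+0) → (-10,-24,22)
step 8: apply (+1,-1,+5) → (-9,-25,27)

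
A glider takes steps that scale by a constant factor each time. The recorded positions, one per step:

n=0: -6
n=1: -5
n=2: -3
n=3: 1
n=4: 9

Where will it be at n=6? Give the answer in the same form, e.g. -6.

57

Step-to-step displacements: +1, +2, +4, +8; each is 2× the previous.
step 5: 9 + 16 → 25
step 6: 25 + 32 → 57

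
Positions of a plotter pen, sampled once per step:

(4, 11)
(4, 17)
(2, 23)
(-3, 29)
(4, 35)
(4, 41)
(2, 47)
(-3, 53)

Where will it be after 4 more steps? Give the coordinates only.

First: cycles through 4, 4, 2, -3 every 4 steps. Step 11 lands at position 3 of the cycle → -3.
Second: linear, +6 per step → 77 at step 11.

(-3, 77)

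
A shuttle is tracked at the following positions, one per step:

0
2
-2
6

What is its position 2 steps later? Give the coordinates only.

The jumps are +2, -4, +8 — a geometric progression with ratio -2.
step 4: 6 − 16 → -10
step 5: -10 + 32 → 22

22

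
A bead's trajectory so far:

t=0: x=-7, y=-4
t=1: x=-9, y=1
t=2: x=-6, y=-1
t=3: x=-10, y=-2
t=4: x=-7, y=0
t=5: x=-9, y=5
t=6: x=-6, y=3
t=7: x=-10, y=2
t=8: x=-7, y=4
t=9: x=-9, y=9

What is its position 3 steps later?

x=-7, y=8

The moves between consecutive positions are (-2,+5), (+3,-2), (-4,-1), (+3,+2), (-2,+5), (+3,-2), (-4,-1), (+3,+2), (-2,+5); they repeat the 4-cycle [(-2,+5), (+3,-2), (-4,-1), (+3,+2)].
step 10: apply (+3,-2) → x=-6, y=7
step 11: apply (-4,-1) → x=-10, y=6
step 12: apply (+3,+2) → x=-7, y=8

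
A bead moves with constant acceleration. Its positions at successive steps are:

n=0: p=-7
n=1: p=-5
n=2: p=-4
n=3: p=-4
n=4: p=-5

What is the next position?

p=-7

Taking differences between consecutive positions: +2, +1, +0, -1. These grow by -1 each step.
step 5: -5 − 2 → p=-7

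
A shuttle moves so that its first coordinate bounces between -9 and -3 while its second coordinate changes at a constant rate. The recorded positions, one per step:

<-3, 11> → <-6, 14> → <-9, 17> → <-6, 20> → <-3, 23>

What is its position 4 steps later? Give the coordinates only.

The first coordinate travels 3 per step and bounces off the walls at -9 and -3.
  step 5: -3 → -6
  step 6: -6 → -9
  step 7: -9 → -6
  step 8: -6 → -3
The second coordinate changes by +3 each step: at step 8 it is 35.

<-3, 35>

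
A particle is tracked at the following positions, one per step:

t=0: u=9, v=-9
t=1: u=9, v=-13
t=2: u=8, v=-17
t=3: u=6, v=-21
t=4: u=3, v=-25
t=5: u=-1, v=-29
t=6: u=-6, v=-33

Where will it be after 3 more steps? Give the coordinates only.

Successive displacements: (+0, -4), (-1, -4), (-2, -4), (-3, -4), (-4, -4), (-5, -4) — each changes by (-1, +0).
step 7: u=-6, v=-33 + (-6, -4) → u=-12, v=-37
step 8: u=-12, v=-37 + (-7, -4) → u=-19, v=-41
step 9: u=-19, v=-41 + (-8, -4) → u=-27, v=-45

u=-27, v=-45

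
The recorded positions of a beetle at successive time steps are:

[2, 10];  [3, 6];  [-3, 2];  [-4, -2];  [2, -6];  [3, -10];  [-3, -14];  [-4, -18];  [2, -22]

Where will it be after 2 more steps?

[-3, -30]

First: cycles through 2, 3, -3, -4 every 4 steps. Step 10 lands at position 2 of the cycle → -3.
Second: linear, -4 per step → -30 at step 10.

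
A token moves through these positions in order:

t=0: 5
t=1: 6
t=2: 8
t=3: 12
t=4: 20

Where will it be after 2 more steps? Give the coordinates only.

The jumps are +1, +2, +4, +8 — a geometric progression with ratio 2.
step 5: 20 + 16 → 36
step 6: 36 + 32 → 68

68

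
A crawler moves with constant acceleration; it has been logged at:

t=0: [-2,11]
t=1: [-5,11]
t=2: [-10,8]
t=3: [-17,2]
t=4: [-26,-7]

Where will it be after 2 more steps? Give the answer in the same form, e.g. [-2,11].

First differences are [-3,+0], [-5,-3], [-7,-6], [-9,-9]; their common second difference is [-2,-3] (constant acceleration).
step 5: [-26,-7] + [-11,-12] → [-37,-19]
step 6: [-37,-19] + [-13,-15] → [-50,-34]

[-50,-34]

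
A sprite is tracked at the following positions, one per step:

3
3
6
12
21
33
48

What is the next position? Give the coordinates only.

First differences are +0, +3, +6, +9, +12, +15; their common second difference is +3 (constant acceleration).
step 7: 48 + 18 → 66

66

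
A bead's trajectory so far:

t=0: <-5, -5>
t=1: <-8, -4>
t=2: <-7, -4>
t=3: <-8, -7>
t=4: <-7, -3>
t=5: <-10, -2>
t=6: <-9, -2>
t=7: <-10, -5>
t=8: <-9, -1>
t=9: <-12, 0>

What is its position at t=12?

The moves between consecutive positions are <-3, +1>, <+1, +0>, <-1, -3>, <+1, +4>, <-3, +1>, <+1, +0>, <-1, -3>, <+1, +4>, <-3, +1>; they repeat the 4-cycle [<-3, +1>, <+1, +0>, <-1, -3>, <+1, +4>].
step 10: apply <+1, +0> → <-11, 0>
step 11: apply <-1, -3> → <-12, -3>
step 12: apply <+1, +4> → <-11, 1>

<-11, 1>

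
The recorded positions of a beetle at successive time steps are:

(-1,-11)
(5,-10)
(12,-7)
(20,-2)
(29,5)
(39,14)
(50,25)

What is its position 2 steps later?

(75,53)

First differences are (+6,+1), (+7,+3), (+8,+5), (+9,+7), (+10,+9), (+11,+11); their common second difference is (+1,+2) (constant acceleration).
step 7: (50,25) + (+12,+13) → (62,38)
step 8: (62,38) + (+13,+15) → (75,53)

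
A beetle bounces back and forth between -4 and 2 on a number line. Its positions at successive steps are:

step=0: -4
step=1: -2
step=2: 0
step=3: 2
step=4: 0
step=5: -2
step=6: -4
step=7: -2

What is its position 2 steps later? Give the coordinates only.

The value reflects between -4 and 2, moving 2 per step.
  step 8: -2 → 0
  step 9: 0 → 2

2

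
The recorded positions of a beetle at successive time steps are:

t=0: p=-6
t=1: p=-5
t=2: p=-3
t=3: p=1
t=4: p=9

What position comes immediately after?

The jumps are +1, +2, +4, +8 — a geometric progression with ratio 2.
step 5: 9 + 16 → p=25

p=25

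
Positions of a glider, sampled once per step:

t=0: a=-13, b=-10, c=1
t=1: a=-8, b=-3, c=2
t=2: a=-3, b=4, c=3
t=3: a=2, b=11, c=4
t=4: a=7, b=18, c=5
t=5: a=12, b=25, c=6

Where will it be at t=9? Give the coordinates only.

Constant displacement of (+5, +7, +1) per step.
step 6: a=12, b=25, c=6 + (+5, +7, +1) → a=17, b=32, c=7
step 7: a=17, b=32, c=7 + (+5, +7, +1) → a=22, b=39, c=8
step 8: a=22, b=39, c=8 + (+5, +7, +1) → a=27, b=46, c=9
step 9: a=27, b=46, c=9 + (+5, +7, +1) → a=32, b=53, c=10

a=32, b=53, c=10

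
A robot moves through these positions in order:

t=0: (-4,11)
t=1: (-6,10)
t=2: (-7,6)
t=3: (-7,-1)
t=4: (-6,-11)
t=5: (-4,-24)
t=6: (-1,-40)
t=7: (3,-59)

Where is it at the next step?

First differences are (-2,-1), (-1,-4), (+0,-7), (+1,-10), (+2,-13), (+3,-16), (+4,-19); their common second difference is (+1,-3) (constant acceleration).
step 8: (3,-59) + (+5,-22) → (8,-81)

(8,-81)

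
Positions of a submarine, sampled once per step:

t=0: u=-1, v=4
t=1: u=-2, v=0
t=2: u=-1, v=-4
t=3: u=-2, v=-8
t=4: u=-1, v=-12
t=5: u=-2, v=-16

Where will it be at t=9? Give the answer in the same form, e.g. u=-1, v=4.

The u coordinate repeats the cycle [-1, -2] with period 2; step 9 mod 2 = 1, giving -2.
The v coordinate changes by -4 each step, so at step 9 it is 4 + 9·(-4) = -32.

u=-2, v=-32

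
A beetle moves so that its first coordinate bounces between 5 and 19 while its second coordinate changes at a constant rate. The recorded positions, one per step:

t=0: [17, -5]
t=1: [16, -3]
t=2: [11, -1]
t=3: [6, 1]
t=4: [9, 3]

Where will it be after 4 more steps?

The first coordinate travels 5 per step and bounces off the walls at 5 and 19.
  step 5: 9 → 14
  step 6: 14 → 19
  step 7: 19 → 14
  step 8: 14 → 9
The second coordinate changes by +2 each step: at step 8 it is 11.

[9, 11]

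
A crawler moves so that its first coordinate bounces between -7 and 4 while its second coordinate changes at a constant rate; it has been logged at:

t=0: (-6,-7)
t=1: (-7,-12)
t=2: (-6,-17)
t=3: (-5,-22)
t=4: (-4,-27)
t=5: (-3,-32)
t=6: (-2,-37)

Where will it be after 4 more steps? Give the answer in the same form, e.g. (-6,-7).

The first coordinate reflects between -7 and 4, moving 1 per step.
  step 7: -2 → -1
  step 8: -1 → 0
  step 9: 0 → 1
  step 10: 1 → 2
The second coordinate changes by -5 each step: at step 10 it is -57.

(2,-57)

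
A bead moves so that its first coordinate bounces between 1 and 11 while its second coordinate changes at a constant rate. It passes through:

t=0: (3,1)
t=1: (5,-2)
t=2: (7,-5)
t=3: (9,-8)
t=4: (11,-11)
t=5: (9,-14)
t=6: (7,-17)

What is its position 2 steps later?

(3,-23)

The first coordinate reflects between 1 and 11, moving 2 per step.
  step 7: 7 → 5
  step 8: 5 → 3
The second coordinate changes by -3 each step: at step 8 it is -23.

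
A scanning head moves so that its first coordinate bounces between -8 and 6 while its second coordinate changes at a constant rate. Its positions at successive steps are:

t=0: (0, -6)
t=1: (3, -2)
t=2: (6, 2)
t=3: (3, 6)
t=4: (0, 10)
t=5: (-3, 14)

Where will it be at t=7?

The first coordinate reflects between -8 and 6, moving 3 per step.
  step 6: -3 → -6
  step 7: -6 → -7
The second coordinate changes by +4 each step: at step 7 it is 22.

(-7, 22)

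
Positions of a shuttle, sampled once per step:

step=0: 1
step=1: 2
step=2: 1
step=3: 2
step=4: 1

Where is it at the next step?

2

The jumps are +1, -1, +1, -1 — a geometric progression with ratio -1.
step 5: 1 + 1 → 2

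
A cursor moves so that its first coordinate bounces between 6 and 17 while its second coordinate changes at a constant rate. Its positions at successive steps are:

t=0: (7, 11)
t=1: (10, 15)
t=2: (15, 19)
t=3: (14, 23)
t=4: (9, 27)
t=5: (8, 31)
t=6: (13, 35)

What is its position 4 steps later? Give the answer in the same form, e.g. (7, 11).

(11, 51)

The first coordinate travels 5 per step and bounces off the walls at 6 and 17.
  step 7: 13 → 16
  step 8: 16 → 11
  step 9: 11 → 6
  step 10: 6 → 11
The second coordinate changes by +4 each step: at step 10 it is 51.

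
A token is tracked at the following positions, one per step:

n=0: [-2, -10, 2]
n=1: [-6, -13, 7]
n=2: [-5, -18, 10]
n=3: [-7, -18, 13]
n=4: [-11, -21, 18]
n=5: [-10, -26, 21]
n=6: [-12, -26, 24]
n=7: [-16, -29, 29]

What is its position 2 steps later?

Differencing gives [-4, -3, +5], [+1, -5, +3], [-2, +0, +3], [-4, -3, +5], [+1, -5, +3], [-2, +0, +3], [-4, -3, +5]. This is the pattern [-4, -3, +5], [+1, -5, +3], [-2, +0, +3] repeated.
step 8: apply [+1, -5, +3] → [-15, -34, 32]
step 9: apply [-2, +0, +3] → [-17, -34, 35]

[-17, -34, 35]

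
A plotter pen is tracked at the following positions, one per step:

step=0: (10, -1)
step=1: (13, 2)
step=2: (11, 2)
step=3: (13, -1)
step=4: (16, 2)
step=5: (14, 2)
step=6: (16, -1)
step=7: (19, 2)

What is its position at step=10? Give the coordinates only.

(22, 2)

The moves between consecutive positions are (+3, +3), (-2, +0), (+2, -3), (+3, +3), (-2, +0), (+2, -3), (+3, +3); they repeat the 3-cycle [(+3, +3), (-2, +0), (+2, -3)].
step 8: apply (-2, +0) → (17, 2)
step 9: apply (+2, -3) → (19, -1)
step 10: apply (+3, +3) → (22, 2)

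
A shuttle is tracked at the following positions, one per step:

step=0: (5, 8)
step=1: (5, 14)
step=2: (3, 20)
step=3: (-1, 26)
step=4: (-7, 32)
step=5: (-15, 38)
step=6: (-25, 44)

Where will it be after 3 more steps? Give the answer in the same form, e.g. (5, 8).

First differences are (+0, +6), (-2, +6), (-4, +6), (-6, +6), (-8, +6), (-10, +6); their common second difference is (-2, +0) (constant acceleration).
step 7: (-25, 44) + (-12, +6) → (-37, 50)
step 8: (-37, 50) + (-14, +6) → (-51, 56)
step 9: (-51, 56) + (-16, +6) → (-67, 62)

(-67, 62)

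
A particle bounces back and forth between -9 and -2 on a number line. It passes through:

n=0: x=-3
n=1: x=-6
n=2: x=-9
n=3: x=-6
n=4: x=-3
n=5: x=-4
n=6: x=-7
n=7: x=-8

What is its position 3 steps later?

The value travels 3 per step and bounces off the walls at -9 and -2.
  step 8: -8 → -5
  step 9: -5 → -2
  step 10: -2 → -5

x=-5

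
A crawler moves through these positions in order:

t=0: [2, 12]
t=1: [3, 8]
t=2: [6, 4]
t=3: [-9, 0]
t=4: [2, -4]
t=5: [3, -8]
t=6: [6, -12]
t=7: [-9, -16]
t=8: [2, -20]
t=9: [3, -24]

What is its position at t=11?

First: cycles through 2, 3, 6, -9 every 4 steps. Step 11 lands at position 3 of the cycle → -9.
Second: linear, -4 per step → -32 at step 11.

[-9, -32]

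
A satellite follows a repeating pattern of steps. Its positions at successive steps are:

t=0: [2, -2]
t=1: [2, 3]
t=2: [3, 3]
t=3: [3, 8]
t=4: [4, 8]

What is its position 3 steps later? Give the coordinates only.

[5, 18]

Differencing gives [+0, +5], [+1, +0], [+0, +5], [+1, +0]. This is the pattern [+0, +5], [+1, +0] repeated.
step 5: apply [+0, +5] → [4, 13]
step 6: apply [+1, +0] → [5, 13]
step 7: apply [+0, +5] → [5, 18]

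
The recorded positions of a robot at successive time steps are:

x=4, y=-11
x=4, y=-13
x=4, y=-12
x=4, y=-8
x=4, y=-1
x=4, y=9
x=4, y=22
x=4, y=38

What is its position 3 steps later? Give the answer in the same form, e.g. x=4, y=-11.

x=4, y=104

First differences are (+0, -2), (+0, +1), (+0, +4), (+0, +7), (+0, +10), (+0, +13), (+0, +16); their common second difference is (+0, +3) (constant acceleration).
step 8: x=4, y=38 + (+0, +19) → x=4, y=57
step 9: x=4, y=57 + (+0, +22) → x=4, y=79
step 10: x=4, y=79 + (+0, +25) → x=4, y=104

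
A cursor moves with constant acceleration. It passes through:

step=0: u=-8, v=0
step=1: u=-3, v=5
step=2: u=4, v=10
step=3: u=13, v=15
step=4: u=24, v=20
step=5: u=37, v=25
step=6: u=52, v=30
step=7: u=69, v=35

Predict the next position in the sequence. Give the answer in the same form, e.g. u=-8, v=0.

u=88, v=40

Taking differences between consecutive positions: (+5,+5), (+7,+5), (+9,+5), (+11,+5), (+13,+5), (+15,+5), (+17,+5). These grow by (+2,+0) each step.
step 8: u=69, v=35 + (+19,+5) → u=88, v=40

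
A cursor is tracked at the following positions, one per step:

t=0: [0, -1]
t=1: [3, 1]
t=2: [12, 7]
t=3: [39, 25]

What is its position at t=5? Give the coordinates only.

The jumps are [+3, +2], [+9, +6], [+27, +18] — a geometric progression with ratio 3.
step 4: [39, 25] + [+81, +54] → [120, 79]
step 5: [120, 79] + [+243, +162] → [363, 241]

[363, 241]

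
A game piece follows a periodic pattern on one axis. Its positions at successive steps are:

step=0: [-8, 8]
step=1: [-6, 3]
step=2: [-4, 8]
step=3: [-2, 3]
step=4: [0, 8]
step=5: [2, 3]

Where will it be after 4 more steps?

First: linear, +2 per step → 10 at step 9.
Second: cycles through 8, 3 every 2 steps. Step 9 lands at position 1 of the cycle → 3.

[10, 3]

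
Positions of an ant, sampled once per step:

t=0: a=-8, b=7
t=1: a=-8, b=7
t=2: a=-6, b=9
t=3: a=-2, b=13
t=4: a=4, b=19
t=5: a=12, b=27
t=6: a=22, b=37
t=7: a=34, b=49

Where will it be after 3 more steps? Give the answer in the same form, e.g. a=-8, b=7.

Taking differences between consecutive positions: (+0, +0), (+2, +2), (+4, +4), (+6, +6), (+8, +8), (+10, +10), (+12, +12). These grow by (+2, +2) each step.
step 8: a=34, b=49 + (+14, +14) → a=48, b=63
step 9: a=48, b=63 + (+16, +16) → a=64, b=79
step 10: a=64, b=79 + (+18, +18) → a=82, b=97

a=82, b=97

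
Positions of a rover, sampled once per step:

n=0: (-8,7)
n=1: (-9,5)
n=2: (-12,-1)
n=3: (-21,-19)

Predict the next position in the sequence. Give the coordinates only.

(-48,-73)

Step-to-step displacements: (-1,-2), (-3,-6), (-9,-18); each is 3× the previous.
step 4: (-21,-19) + (-27,-54) → (-48,-73)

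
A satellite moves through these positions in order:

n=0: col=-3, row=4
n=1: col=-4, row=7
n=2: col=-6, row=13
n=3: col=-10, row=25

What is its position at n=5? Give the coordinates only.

col=-34, row=97

The jumps are (-1, +3), (-2, +6), (-4, +12) — a geometric progression with ratio 2.
step 4: col=-10, row=25 + (-8, +24) → col=-18, row=49
step 5: col=-18, row=49 + (-16, +48) → col=-34, row=97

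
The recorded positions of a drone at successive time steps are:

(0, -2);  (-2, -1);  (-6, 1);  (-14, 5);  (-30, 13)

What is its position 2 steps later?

(-126, 61)

Consecutive displacements (-2, +1), (-4, +2), (-8, +4), (-16, +8) scale by a factor of 2 each step.
step 5: (-30, 13) + (-32, +16) → (-62, 29)
step 6: (-62, 29) + (-64, +32) → (-126, 61)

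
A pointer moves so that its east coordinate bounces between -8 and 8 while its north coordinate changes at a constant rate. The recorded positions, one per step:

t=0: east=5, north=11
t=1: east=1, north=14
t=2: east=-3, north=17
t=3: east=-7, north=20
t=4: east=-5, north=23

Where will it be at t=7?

east=7, north=32

The east coordinate reflects between -8 and 8, moving 4 per step.
  step 5: -5 → -1
  step 6: -1 → 3
  step 7: 3 → 7
The north coordinate changes by +3 each step: at step 7 it is 32.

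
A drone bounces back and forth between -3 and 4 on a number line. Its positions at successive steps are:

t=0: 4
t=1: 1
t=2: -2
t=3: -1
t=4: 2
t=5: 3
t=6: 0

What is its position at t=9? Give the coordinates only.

3

The value reflects between -3 and 4, moving 3 per step.
  step 7: 0 → -3
  step 8: -3 → 0
  step 9: 0 → 3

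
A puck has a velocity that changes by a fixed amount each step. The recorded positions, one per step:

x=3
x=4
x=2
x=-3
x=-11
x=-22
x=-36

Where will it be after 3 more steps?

x=-96

Taking differences between consecutive positions: +1, -2, -5, -8, -11, -14. These grow by -3 each step.
step 7: -36 − 17 → x=-53
step 8: -53 − 20 → x=-73
step 9: -73 − 23 → x=-96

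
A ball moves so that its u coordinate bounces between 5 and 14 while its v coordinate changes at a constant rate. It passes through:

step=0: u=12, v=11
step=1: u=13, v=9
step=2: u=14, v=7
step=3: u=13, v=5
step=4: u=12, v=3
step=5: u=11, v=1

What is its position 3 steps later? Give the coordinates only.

u=8, v=-5

The u coordinate travels 1 per step and bounces off the walls at 5 and 14.
  step 6: 11 → 10
  step 7: 10 → 9
  step 8: 9 → 8
The v coordinate changes by -2 each step: at step 8 it is -5.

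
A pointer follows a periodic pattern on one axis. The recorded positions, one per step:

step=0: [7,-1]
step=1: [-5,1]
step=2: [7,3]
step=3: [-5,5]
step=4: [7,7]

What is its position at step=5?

First: cycles through 7, -5 every 2 steps. Step 5 lands at position 1 of the cycle → -5.
Second: linear, +2 per step → 9 at step 5.

[-5,9]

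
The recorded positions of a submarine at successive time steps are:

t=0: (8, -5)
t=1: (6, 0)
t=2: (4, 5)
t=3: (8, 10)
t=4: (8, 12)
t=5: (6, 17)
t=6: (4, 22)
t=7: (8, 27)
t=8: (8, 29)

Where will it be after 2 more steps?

Differencing gives (-2, +5), (-2, +5), (+4, +5), (+0, +2), (-2, +5), (-2, +5), (+4, +5), (+0, +2). This is the pattern (-2, +5), (-2, +5), (+4, +5), (+0, +2) repeated.
step 9: apply (-2, +5) → (6, 34)
step 10: apply (-2, +5) → (4, 39)

(4, 39)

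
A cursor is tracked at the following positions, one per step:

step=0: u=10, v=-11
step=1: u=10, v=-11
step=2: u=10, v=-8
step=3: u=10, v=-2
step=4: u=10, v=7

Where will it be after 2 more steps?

First differences are (+0,+0), (+0,+3), (+0,+6), (+0,+9); their common second difference is (+0,+3) (constant acceleration).
step 5: u=10, v=7 + (+0,+12) → u=10, v=19
step 6: u=10, v=19 + (+0,+15) → u=10, v=34

u=10, v=34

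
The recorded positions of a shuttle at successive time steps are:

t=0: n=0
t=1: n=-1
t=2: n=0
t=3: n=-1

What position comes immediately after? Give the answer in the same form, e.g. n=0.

Step-to-step displacements: -1, +1, -1; each is -1× the previous.
step 4: -1 + 1 → n=0

n=0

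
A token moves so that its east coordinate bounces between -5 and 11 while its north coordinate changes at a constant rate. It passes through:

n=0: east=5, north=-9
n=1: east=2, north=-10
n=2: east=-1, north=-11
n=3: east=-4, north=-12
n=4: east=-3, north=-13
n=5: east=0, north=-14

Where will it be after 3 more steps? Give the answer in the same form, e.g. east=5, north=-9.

The east coordinate reflects between -5 and 11, moving 3 per step.
  step 6: 0 → 3
  step 7: 3 → 6
  step 8: 6 → 9
The north coordinate changes by -1 each step: at step 8 it is -17.

east=9, north=-17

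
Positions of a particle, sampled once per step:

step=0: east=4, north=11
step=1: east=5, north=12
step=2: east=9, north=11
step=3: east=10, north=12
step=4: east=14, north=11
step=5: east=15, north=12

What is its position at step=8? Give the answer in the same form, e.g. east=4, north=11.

east=24, north=11

Step-to-step displacements: (+1, +1), (+4, -1), (+1, +1), (+4, -1), (+1, +1) — a repeating cycle of length 2.
step 6: apply (+4, -1) → east=19, north=11
step 7: apply (+1, +1) → east=20, north=12
step 8: apply (+4, -1) → east=24, north=11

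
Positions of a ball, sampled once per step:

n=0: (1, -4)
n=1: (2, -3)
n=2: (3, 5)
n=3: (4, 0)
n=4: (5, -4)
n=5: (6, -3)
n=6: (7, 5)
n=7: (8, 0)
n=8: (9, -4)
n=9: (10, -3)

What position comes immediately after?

(11, 5)

The first coordinate changes by +1 each step, so at step 10 it is 1 + 10·(1) = 11.
The second coordinate repeats the cycle [-4, -3, 5, 0] with period 4; step 10 mod 4 = 2, giving 5.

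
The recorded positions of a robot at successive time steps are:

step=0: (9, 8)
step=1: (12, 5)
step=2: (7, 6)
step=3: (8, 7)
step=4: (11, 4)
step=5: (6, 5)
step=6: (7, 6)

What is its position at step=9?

Step-to-step displacements: (+3, -3), (-5, +1), (+1, +1), (+3, -3), (-5, +1), (+1, +1) — a repeating cycle of length 3.
step 7: apply (+3, -3) → (10, 3)
step 8: apply (-5, +1) → (5, 4)
step 9: apply (+1, +1) → (6, 5)

(6, 5)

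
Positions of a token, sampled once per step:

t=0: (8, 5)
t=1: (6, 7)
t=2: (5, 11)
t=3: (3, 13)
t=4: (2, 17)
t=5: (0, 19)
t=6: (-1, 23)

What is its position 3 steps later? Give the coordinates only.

The moves between consecutive positions are (-2, +2), (-1, +4), (-2, +2), (-1, +4), (-2, +2), (-1, +4); they repeat the 2-cycle [(-2, +2), (-1, +4)].
step 7: apply (-2, +2) → (-3, 25)
step 8: apply (-1, +4) → (-4, 29)
step 9: apply (-2, +2) → (-6, 31)

(-6, 31)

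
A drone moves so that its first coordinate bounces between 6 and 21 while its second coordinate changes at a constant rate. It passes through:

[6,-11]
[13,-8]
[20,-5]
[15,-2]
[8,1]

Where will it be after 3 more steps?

[17,10]

The first coordinate travels 7 per step and bounces off the walls at 6 and 21.
  step 5: 8 → 11
  step 6: 11 → 18
  step 7: 18 → 17
The second coordinate changes by +3 each step: at step 7 it is 10.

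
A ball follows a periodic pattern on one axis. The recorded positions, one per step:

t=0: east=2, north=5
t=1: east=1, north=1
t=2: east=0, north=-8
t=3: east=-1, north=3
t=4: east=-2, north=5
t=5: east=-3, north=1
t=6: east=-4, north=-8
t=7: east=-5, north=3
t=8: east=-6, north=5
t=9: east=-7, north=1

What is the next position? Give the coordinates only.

east=-8, north=-8

East: linear, -1 per step → -8 at step 10.
North: cycles through 5, 1, -8, 3 every 4 steps. Step 10 lands at position 2 of the cycle → -8.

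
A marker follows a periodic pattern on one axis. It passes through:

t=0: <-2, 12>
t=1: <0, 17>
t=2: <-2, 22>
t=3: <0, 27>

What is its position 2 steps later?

First: cycles through -2, 0 every 2 steps. Step 5 lands at position 1 of the cycle → 0.
Second: linear, +5 per step → 37 at step 5.

<0, 37>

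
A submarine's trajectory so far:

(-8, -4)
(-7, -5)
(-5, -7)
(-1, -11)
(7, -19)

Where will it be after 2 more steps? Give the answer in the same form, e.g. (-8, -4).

The jumps are (+1, -1), (+2, -2), (+4, -4), (+8, -8) — a geometric progression with ratio 2.
step 5: (7, -19) + (+16, -16) → (23, -35)
step 6: (23, -35) + (+32, -32) → (55, -67)

(55, -67)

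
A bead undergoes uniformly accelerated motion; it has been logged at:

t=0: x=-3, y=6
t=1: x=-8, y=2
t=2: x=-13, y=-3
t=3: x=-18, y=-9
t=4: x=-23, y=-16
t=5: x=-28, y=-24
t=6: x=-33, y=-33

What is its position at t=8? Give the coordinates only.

x=-43, y=-54

Taking differences between consecutive positions: (-5,-4), (-5,-5), (-5,-6), (-5,-7), (-5,-8), (-5,-9). These grow by (+0,-1) each step.
step 7: x=-33, y=-33 + (-5,-10) → x=-38, y=-43
step 8: x=-38, y=-43 + (-5,-11) → x=-43, y=-54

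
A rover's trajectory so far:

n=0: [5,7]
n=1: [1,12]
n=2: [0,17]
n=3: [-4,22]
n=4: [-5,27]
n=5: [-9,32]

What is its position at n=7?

[-14,42]

Differencing gives [-4,+5], [-1,+5], [-4,+5], [-1,+5], [-4,+5]. This is the pattern [-4,+5], [-1,+5] repeated.
step 6: apply [-1,+5] → [-10,37]
step 7: apply [-4,+5] → [-14,42]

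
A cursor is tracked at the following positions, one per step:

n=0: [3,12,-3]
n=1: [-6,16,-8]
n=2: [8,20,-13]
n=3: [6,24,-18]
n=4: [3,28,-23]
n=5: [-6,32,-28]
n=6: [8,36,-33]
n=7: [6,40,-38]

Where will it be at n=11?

The first coordinate repeats the cycle [3, -6, 8, 6] with period 4; step 11 mod 4 = 3, giving 6.
The second coordinate changes by +4 each step, so at step 11 it is 12 + 11·(4) = 56.
The third coordinate changes by -5 each step, so at step 11 it is -3 + 11·(-5) = -58.

[6,56,-58]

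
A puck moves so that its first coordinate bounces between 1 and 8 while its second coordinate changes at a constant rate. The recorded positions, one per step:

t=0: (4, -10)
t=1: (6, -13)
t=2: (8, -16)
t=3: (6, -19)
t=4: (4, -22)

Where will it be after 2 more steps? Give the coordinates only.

The first coordinate reflects between 1 and 8, moving 2 per step.
  step 5: 4 → 2
  step 6: 2 → 2
The second coordinate changes by -3 each step: at step 6 it is -28.

(2, -28)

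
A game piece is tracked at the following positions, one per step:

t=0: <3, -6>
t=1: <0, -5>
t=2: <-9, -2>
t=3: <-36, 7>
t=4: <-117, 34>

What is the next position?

<-360, 115>

Consecutive displacements <-3, +1>, <-9, +3>, <-27, +9>, <-81, +27> scale by a factor of 3 each step.
step 5: <-117, 34> + <-243, +81> → <-360, 115>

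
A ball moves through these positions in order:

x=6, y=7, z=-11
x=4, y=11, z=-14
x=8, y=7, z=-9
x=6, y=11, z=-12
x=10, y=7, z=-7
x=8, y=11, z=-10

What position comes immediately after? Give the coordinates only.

The moves between consecutive positions are (-2, +4, -3), (+4, -4, +5), (-2, +4, -3), (+4, -4, +5), (-2, +4, -3); they repeat the 2-cycle [(-2, +4, -3), (+4, -4, +5)].
step 6: apply (+4, -4, +5) → x=12, y=7, z=-5

x=12, y=7, z=-5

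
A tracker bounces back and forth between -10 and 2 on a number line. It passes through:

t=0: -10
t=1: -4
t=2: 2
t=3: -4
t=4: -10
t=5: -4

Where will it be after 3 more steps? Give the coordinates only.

-10

The value reflects between -10 and 2, moving 6 per step.
  step 6: -4 → 2
  step 7: 2 → -4
  step 8: -4 → -10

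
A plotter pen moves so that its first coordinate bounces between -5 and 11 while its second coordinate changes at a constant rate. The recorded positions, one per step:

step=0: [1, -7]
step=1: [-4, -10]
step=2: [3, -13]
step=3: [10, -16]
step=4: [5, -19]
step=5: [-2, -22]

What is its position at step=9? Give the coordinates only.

The first coordinate reflects between -5 and 11, moving 7 per step.
  step 6: -2 → -1
  step 7: -1 → 6
  step 8: 6 → 9
  step 9: 9 → 2
The second coordinate changes by -3 each step: at step 9 it is -34.

[2, -34]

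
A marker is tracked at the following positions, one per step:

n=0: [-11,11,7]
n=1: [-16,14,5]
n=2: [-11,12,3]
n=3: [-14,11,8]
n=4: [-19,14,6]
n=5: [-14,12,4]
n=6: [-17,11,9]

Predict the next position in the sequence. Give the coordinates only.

The moves between consecutive positions are [-5,+3,-2], [+5,-2,-2], [-3,-1,+5], [-5,+3,-2], [+5,-2,-2], [-3,-1,+5]; they repeat the 3-cycle [[-5,+3,-2], [+5,-2,-2], [-3,-1,+5]].
step 7: apply [-5,+3,-2] → [-22,14,7]

[-22,14,7]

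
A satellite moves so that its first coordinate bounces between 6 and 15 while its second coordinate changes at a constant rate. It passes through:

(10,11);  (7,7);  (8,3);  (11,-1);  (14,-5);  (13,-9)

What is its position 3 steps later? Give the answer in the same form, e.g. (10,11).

The first coordinate travels 3 per step and bounces off the walls at 6 and 15.
  step 6: 13 → 10
  step 7: 10 → 7
  step 8: 7 → 8
The second coordinate changes by -4 each step: at step 8 it is -21.

(8,-21)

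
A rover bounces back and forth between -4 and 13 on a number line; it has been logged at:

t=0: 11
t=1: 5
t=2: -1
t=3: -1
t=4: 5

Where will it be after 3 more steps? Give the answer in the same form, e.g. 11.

3

The value travels 6 per step and bounces off the walls at -4 and 13.
  step 5: 5 → 11
  step 6: 11 → 9
  step 7: 9 → 3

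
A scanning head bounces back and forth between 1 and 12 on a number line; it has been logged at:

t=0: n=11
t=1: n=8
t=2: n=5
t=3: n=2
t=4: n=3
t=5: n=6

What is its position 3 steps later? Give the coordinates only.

n=9

The value reflects between 1 and 12, moving 3 per step.
  step 6: 6 → 9
  step 7: 9 → 12
  step 8: 12 → 9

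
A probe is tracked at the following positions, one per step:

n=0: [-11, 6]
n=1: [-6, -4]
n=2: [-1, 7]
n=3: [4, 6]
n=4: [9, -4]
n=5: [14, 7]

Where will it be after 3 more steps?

The first coordinate changes by +5 each step, so at step 8 it is -11 + 8·(5) = 29.
The second coordinate repeats the cycle [6, -4, 7] with period 3; step 8 mod 3 = 2, giving 7.

[29, 7]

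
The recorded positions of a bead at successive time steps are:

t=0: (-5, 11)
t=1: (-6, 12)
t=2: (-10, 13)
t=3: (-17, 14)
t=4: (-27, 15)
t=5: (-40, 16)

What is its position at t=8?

Taking differences between consecutive positions: (-1, +1), (-4, +1), (-7, +1), (-10, +1), (-13, +1). These grow by (-3, +0) each step.
step 6: (-40, 16) + (-16, +1) → (-56, 17)
step 7: (-56, 17) + (-19, +1) → (-75, 18)
step 8: (-75, 18) + (-22, +1) → (-97, 19)

(-97, 19)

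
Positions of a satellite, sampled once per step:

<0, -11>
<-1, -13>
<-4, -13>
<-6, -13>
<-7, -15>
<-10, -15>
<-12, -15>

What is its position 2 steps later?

<-16, -17>

The moves between consecutive positions are <-1, -2>, <-3, +0>, <-2, +0>, <-1, -2>, <-3, +0>, <-2, +0>; they repeat the 3-cycle [<-1, -2>, <-3, +0>, <-2, +0>].
step 7: apply <-1, -2> → <-13, -17>
step 8: apply <-3, +0> → <-16, -17>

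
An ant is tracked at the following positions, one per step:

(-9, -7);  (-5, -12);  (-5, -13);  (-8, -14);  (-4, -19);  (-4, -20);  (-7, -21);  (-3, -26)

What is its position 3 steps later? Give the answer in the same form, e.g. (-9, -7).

(-2, -33)

Differencing gives (+4, -5), (+0, -1), (-3, -1), (+4, -5), (+0, -1), (-3, -1), (+4, -5). This is the pattern (+4, -5), (+0, -1), (-3, -1) repeated.
step 8: apply (+0, -1) → (-3, -27)
step 9: apply (-3, -1) → (-6, -28)
step 10: apply (+4, -5) → (-2, -33)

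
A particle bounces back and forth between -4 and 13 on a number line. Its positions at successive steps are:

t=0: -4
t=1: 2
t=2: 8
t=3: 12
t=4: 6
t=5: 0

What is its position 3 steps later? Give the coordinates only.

The value reflects between -4 and 13, moving 6 per step.
  step 6: 0 → -2
  step 7: -2 → 4
  step 8: 4 → 10

10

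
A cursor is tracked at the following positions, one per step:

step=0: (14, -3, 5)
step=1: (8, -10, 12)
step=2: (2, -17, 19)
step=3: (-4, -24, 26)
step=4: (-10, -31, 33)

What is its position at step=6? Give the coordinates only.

Constant displacement of (-6, -7, +7) per step.
step 5: (-10, -31, 33) + (-6, -7, +7) → (-16, -38, 40)
step 6: (-16, -38, 40) + (-6, -7, +7) → (-22, -45, 47)

(-22, -45, 47)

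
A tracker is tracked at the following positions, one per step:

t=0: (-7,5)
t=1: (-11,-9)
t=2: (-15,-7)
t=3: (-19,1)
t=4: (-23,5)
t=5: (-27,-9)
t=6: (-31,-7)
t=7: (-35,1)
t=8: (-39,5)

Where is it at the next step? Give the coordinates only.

(-43,-9)

The first coordinate changes by -4 each step, so at step 9 it is -7 + 9·(-4) = -43.
The second coordinate repeats the cycle [5, -9, -7, 1] with period 4; step 9 mod 4 = 1, giving -9.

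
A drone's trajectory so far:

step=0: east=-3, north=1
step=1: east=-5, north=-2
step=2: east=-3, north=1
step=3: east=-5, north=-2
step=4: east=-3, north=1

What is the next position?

east=-5, north=-2

The jumps are (-2,-3), (+2,+3), (-2,-3), (+2,+3) — a geometric progression with ratio -1.
step 5: east=-3, north=1 + (-2,-3) → east=-5, north=-2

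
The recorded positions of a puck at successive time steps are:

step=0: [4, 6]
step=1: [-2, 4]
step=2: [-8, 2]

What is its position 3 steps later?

Each step adds [-6, -2] to the position.
step 3: [-8, 2] + [-6, -2] → [-14, 0]
step 4: [-14, 0] + [-6, -2] → [-20, -2]
step 5: [-20, -2] + [-6, -2] → [-26, -4]

[-26, -4]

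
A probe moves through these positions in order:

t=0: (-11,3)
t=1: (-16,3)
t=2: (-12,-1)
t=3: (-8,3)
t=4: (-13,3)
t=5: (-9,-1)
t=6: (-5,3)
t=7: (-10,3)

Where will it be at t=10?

(-7,3)

Step-to-step displacements: (-5,+0), (+4,-4), (+4,+4), (-5,+0), (+4,-4), (+4,+4), (-5,+0) — a repeating cycle of length 3.
step 8: apply (+4,-4) → (-6,-1)
step 9: apply (+4,+4) → (-2,3)
step 10: apply (-5,+0) → (-7,3)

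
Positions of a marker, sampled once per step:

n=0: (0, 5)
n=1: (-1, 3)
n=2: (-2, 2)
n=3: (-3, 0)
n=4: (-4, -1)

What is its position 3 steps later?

(-7, -6)

Differencing gives (-1, -2), (-1, -1), (-1, -2), (-1, -1). This is the pattern (-1, -2), (-1, -1) repeated.
step 5: apply (-1, -2) → (-5, -3)
step 6: apply (-1, -1) → (-6, -4)
step 7: apply (-1, -2) → (-7, -6)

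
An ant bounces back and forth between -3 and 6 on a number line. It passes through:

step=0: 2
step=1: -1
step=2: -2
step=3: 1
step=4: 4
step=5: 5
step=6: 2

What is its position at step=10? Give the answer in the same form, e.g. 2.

4

The value reflects between -3 and 6, moving 3 per step.
  step 7: 2 → -1
  step 8: -1 → -2
  step 9: -2 → 1
  step 10: 1 → 4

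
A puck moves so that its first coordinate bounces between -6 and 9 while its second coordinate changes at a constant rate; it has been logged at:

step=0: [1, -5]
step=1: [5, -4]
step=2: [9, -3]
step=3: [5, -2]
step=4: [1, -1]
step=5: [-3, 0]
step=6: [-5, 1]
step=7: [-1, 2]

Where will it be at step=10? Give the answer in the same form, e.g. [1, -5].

[7, 5]

The first coordinate reflects between -6 and 9, moving 4 per step.
  step 8: -1 → 3
  step 9: 3 → 7
  step 10: 7 → 7
The second coordinate changes by +1 each step: at step 10 it is 5.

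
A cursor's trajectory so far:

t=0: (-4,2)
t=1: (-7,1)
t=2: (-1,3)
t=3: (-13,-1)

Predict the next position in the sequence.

The jumps are (-3,-1), (+6,+2), (-12,-4) — a geometric progression with ratio -2.
step 4: (-13,-1) + (+24,+8) → (11,7)

(11,7)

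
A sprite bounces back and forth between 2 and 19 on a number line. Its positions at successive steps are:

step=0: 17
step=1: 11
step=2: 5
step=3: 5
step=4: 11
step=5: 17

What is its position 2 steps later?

The value travels 6 per step and bounces off the walls at 2 and 19.
  step 6: 17 → 15
  step 7: 15 → 9

9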